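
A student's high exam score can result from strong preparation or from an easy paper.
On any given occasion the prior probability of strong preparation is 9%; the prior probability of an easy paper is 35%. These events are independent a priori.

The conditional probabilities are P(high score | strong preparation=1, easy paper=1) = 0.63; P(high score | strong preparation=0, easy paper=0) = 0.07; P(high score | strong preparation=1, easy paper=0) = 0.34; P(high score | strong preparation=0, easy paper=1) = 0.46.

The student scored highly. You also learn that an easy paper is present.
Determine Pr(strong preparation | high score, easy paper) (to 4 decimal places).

Pr(strong preparation | high score, easy paper) ≈ 0.1193

Sum P(high score|·) weighted by the priors over both values of strong preparation:
  P(high score | easy paper) = 0.46·0.91 + 0.63·0.09
        = 0.418600 + 0.056700 = 0.475300
The terms with strong preparation present sum to 0.056700, so
  P(strong preparation | high score, easy paper) = 0.056700 / 0.475300 ≈ 0.1193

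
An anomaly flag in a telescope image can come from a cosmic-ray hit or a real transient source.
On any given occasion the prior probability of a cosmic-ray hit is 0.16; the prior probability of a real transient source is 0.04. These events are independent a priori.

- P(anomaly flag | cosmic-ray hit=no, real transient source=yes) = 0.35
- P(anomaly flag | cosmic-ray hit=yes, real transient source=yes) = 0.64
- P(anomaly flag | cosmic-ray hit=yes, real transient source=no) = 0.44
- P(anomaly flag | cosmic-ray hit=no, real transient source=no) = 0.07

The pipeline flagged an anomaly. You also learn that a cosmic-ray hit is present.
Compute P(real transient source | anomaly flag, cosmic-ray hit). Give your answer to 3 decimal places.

Sum P(anomaly flag|·) weighted by the priors over both values of real transient source:
  P(anomaly flag | cosmic-ray hit) = 0.44·0.96 + 0.64·0.04
        = 0.422400 + 0.025600 = 0.448000
The terms with real transient source present sum to 0.025600, so
  P(real transient source | anomaly flag, cosmic-ray hit) = 0.025600 / 0.448000 ≈ 0.057

P(real transient source | anomaly flag, cosmic-ray hit) ≈ 0.057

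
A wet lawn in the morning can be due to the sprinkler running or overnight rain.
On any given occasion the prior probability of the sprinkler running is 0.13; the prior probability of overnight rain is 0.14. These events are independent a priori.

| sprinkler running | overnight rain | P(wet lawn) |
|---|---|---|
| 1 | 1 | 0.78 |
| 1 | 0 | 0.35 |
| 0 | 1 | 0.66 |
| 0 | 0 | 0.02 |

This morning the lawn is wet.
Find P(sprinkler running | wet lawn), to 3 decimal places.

P(sprinkler running | wet lawn) ≈ 0.359

P(wet lawn) = 0.02×0.87×0.86 + 0.66×0.87×0.14 + 0.35×0.13×0.86 + 0.78×0.13×0.14 = 0.014964 + 0.080388 + 0.039130 + 0.014196 = 0.148678
The sprinkler running-present share is 0.039130 + 0.014196 = 0.053326.
P(sprinkler running | wet lawn) = 0.053326 / 0.148678 ≈ 0.359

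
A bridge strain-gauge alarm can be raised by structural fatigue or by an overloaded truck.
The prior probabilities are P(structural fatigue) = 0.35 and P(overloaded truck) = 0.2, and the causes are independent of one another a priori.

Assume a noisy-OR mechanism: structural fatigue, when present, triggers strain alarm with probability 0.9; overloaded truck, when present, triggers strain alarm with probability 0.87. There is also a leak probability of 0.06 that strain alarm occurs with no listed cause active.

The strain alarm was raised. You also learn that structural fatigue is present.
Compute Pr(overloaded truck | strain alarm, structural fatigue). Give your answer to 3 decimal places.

Under noisy-OR, P(strain alarm | causes) = 1 − (1−0.06)·∏(1−qᵢ) over the active causes.
Weight on overloaded truck=true, given the evidence: 0.98778·0.2 = 0.197556
Normalizer over all consistent configurations: 0.906·0.8 + 0.98778·0.2 = 0.922356
Posterior = 0.197556 / 0.922356 ≈ 0.214

Pr(overloaded truck | strain alarm, structural fatigue) ≈ 0.214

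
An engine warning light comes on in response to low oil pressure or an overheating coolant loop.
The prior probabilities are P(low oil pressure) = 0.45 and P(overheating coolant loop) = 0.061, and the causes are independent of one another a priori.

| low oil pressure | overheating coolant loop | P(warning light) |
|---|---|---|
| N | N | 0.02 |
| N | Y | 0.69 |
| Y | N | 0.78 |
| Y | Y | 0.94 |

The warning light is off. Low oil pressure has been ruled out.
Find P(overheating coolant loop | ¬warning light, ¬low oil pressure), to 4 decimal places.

Weight on overheating coolant loop=true, given the evidence: 0.31·0.061 = 0.018910
The normalizing constant is 0.98·0.939 + 0.31·0.061 = 0.939130
P(overheating coolant loop | ¬warning light, ¬low oil pressure) = 0.018910/0.939130 ≈ 0.0201

P(overheating coolant loop | ¬warning light, ¬low oil pressure) ≈ 0.0201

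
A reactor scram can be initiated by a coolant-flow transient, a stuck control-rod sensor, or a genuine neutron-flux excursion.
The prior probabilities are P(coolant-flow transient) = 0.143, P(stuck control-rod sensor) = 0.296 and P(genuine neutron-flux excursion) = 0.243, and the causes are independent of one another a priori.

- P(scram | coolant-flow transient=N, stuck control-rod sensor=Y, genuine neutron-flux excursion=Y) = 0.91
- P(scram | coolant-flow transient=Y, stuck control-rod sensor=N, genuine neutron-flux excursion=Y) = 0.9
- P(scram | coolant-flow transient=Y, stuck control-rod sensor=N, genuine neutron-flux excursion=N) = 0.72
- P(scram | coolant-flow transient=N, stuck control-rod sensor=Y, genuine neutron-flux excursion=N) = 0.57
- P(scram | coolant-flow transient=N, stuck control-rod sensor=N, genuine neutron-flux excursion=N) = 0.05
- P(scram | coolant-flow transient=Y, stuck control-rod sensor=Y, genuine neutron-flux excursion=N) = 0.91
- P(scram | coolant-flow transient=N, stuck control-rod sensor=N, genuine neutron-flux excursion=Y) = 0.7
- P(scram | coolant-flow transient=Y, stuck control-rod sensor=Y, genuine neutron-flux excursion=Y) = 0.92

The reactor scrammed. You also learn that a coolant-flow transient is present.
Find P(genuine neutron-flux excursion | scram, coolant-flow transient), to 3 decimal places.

P(scram | coolant-flow transient) = 0.72×0.704×0.757 + 0.9×0.704×0.243 + 0.91×0.296×0.757 + 0.92×0.296×0.243 = 0.383708 + 0.153965 + 0.203906 + 0.066174 = 0.807753
Of this, 0.220139 comes from 0.153965 + 0.066174 (the genuine neutron-flux excursion=true cases).
So P(genuine neutron-flux excursion | scram, coolant-flow transient) = 0.220139/0.807753 ≈ 0.273.

P(genuine neutron-flux excursion | scram, coolant-flow transient) ≈ 0.273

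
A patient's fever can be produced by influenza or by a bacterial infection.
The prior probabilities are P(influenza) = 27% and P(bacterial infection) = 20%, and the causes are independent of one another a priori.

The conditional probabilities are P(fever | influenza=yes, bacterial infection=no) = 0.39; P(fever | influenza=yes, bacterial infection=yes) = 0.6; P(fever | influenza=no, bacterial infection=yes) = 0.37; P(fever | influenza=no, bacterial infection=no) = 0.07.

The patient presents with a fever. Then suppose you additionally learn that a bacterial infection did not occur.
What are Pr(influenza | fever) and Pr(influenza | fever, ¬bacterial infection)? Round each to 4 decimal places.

Pr(influenza | fever) ≈ 0.5514; Pr(influenza | fever, ¬bacterial infection) ≈ 0.6733

Weight on influenza=true, given the evidence: 0.084240 + 0.032400 = 0.116640
Normalizer over all consistent configurations: 0.07·0.73·0.8 + 0.37·0.73·0.2 + 0.39·0.27·0.8 + 0.6·0.27·0.2 = 0.211540
P(influenza | fever) = 0.116640/0.211540 ≈ 0.5514

Now condition on the additional information:
For the numerator, keep only influenza=true terms: 0.39×0.27 = 0.105300
The normalizing constant is 0.07×0.73 + 0.39×0.27 = 0.156400
Posterior = 0.105300 / 0.156400 ≈ 0.6733
With bacterial infection excluded, influenza must carry more of the explanatory weight for the fever.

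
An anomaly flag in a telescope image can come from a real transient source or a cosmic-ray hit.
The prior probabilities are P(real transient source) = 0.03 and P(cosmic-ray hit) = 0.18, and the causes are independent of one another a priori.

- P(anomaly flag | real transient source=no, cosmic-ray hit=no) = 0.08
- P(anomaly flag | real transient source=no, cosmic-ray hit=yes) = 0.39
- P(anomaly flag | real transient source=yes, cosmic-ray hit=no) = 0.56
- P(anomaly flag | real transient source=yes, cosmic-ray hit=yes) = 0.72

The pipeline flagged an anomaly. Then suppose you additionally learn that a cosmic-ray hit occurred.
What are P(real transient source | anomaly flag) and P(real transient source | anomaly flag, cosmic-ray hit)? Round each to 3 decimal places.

Weight on real transient source=true, given the evidence: 0.013776 + 0.003888 = 0.017664
The normalizing constant is 0.08*0.97*0.82 + 0.39*0.97*0.18 + 0.56*0.03*0.82 + 0.72*0.03*0.18 = 0.149390
P(real transient source | anomaly flag) = 0.017664/0.149390 ≈ 0.118

Now condition on the additional information:
P(anomaly flag | cosmic-ray hit) = 0.39*0.97 + 0.72*0.03 = 0.378300 + 0.021600 = 0.399900
Restricting to configurations with real transient source present: 0.72*0.03 = 0.021600.
So P(real transient source | anomaly flag, cosmic-ray hit) = 0.021600/0.399900 ≈ 0.054.
This is intercausal reasoning (explaining away): once cosmic-ray hit accounts for the anomaly flag, real transient source becomes less likely.

P(real transient source | anomaly flag) ≈ 0.118; P(real transient source | anomaly flag, cosmic-ray hit) ≈ 0.054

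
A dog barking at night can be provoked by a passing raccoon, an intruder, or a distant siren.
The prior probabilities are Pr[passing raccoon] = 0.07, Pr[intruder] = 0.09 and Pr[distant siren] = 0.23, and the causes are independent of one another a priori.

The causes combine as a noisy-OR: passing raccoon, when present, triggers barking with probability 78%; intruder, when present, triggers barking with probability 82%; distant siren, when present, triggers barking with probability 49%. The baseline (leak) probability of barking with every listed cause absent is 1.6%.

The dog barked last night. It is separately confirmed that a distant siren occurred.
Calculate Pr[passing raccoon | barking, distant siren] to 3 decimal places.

Pr[passing raccoon | barking, distant siren] ≈ 0.112

Under noisy-OR, P(barking | causes) = 1 − (1−0.016)·∏(1−qᵢ) over the active causes.
Weight on passing raccoon=true, given the evidence: 0.056667 + 0.006175 = 0.062842
Normalizer over all consistent configurations: 0.49816·0.93·0.91 + 0.909669·0.93·0.09 + 0.889595·0.07·0.91 + 0.980127·0.07·0.09 = 0.560574
P(passing raccoon | barking, distant siren) = 0.062842/0.560574 ≈ 0.112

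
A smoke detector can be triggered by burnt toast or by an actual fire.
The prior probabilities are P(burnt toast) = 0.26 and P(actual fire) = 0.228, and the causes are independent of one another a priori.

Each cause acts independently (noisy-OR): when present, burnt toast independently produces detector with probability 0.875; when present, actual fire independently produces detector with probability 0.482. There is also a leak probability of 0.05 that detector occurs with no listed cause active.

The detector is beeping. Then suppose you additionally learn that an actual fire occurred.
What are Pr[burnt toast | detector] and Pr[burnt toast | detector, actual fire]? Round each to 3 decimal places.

Pr[burnt toast | detector] ≈ 0.671; Pr[burnt toast | detector, actual fire] ≈ 0.394

Under noisy-OR, P(detector | causes) = 1 − (1−0.05)·∏(1−qᵢ) over the active causes.
P(detector) = 0.05·0.74·0.772 + 0.5079·0.74·0.228 + 0.88125·0.26·0.772 + 0.938488·0.26·0.228 = 0.028564 + 0.085693 + 0.176885 + 0.055634 = 0.346776
Restricting to configurations with burnt toast present: 0.176885 + 0.055634 = 0.232519.
So P(burnt toast | detector) = 0.232519/0.346776 ≈ 0.671.

With the extra evidence:
Numerator (weight on configurations with burnt toast): 0.938488×0.26 = 0.244007
Denominator P(detector | actual fire): 0.5079×0.74 + 0.938488×0.26 = 0.619853
Posterior = 0.244007 / 0.619853 ≈ 0.394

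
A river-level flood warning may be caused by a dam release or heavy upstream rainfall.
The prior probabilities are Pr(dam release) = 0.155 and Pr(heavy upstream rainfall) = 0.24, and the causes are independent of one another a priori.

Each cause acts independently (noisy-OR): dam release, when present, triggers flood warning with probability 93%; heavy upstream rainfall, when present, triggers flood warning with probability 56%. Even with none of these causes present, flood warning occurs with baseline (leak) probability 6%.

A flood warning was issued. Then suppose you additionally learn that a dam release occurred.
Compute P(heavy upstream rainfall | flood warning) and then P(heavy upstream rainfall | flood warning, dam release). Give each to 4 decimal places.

P(heavy upstream rainfall | flood warning) ≈ 0.5106; P(heavy upstream rainfall | flood warning, dam release) ≈ 0.2471

Under noisy-OR, P(flood warning | causes) = 1 − (1−0.06)·∏(1−qᵢ) over the active causes.
P(flood warning) = 0.06×0.845×0.76 + 0.5864×0.845×0.24 + 0.9342×0.155×0.76 + 0.971048×0.155×0.24 = 0.038532 + 0.118922 + 0.110049 + 0.036123 = 0.303626
Of this, 0.155045 comes from 0.118922 + 0.036123 (the heavy upstream rainfall=true cases).
So P(heavy upstream rainfall | flood warning) = 0.155045/0.303626 ≈ 0.5106.

Now also conditioning on dam release=true:
Weight on heavy upstream rainfall=true, given the evidence: 0.971048*0.24 = 0.233052
The normalizing constant is 0.9342*0.76 + 0.971048*0.24 = 0.943044
Posterior = 0.233052 / 0.943044 ≈ 0.2471
The drop from 0.5106 to 0.2471 is the explaining-away (discounting) effect.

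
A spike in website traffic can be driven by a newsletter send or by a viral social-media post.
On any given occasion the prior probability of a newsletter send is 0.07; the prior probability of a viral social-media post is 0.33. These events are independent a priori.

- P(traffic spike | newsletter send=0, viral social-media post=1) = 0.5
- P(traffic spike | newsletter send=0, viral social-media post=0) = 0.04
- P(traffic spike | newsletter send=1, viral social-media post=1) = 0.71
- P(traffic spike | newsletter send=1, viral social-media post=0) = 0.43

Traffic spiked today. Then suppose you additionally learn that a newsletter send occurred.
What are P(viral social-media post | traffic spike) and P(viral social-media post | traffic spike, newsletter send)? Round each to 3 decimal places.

P(viral social-media post | traffic spike) ≈ 0.790; P(viral social-media post | traffic spike, newsletter send) ≈ 0.449

By total probability over the 4 (newsletter send, viral social-media post) configurations:
  P(traffic spike) = 0.04·0.93·0.67 + 0.5·0.93·0.33 + 0.43·0.07·0.67 + 0.71·0.07·0.33
        = 0.024924 + 0.153450 + 0.020167 + 0.016401 = 0.214942
The terms with viral social-media post present sum to 0.169851, so
  P(viral social-media post | traffic spike) = 0.169851 / 0.214942 ≈ 0.790

Now condition on the additional information:
Sum P(traffic spike|·) weighted by the priors over both values of viral social-media post:
  P(traffic spike | newsletter send) = 0.43×0.67 + 0.71×0.33
        = 0.288100 + 0.234300 = 0.522400
The terms with viral social-media post present sum to 0.234300, so
  P(viral social-media post | traffic spike, newsletter send) = 0.234300 / 0.522400 ≈ 0.449
Conditioning on newsletter send lowers the posterior on viral social-media post: the classic explaining-away effect in a common-effect structure.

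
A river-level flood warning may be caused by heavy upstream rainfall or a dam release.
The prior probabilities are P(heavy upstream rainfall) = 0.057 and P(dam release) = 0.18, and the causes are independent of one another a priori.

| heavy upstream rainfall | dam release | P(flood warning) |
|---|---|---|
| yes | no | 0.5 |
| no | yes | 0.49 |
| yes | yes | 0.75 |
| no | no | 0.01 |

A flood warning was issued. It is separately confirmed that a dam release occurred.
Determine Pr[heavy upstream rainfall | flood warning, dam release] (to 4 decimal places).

By total probability over both values of heavy upstream rainfall:
  P(flood warning | dam release) = 0.49*0.943 + 0.75*0.057
        = 0.462070 + 0.042750 = 0.504820
Keeping only the heavy upstream rainfall-present terms gives 0.042750, so
  P(heavy upstream rainfall | flood warning, dam release) = 0.042750 / 0.504820 ≈ 0.0847

Pr[heavy upstream rainfall | flood warning, dam release] ≈ 0.0847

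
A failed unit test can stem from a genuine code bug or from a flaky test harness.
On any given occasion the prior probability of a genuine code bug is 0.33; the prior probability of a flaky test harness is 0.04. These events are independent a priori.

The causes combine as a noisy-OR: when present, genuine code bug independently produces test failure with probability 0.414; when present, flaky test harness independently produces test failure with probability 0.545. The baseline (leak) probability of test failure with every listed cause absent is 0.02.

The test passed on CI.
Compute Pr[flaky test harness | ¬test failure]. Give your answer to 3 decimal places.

Under noisy-OR, P(test failure | causes) = 1 − (1−0.02)·∏(1−qᵢ) over the active causes.
For the numerator, keep only flaky test harness=true terms: 0.011950 + 0.003449 = 0.015399
The normalizing constant is 0.98*0.67*0.96 + 0.4459*0.67*0.04 + 0.57428*0.33*0.96 + 0.261297*0.33*0.04 = 0.827667
P(flaky test harness | ¬test failure) = 0.015399/0.827667 ≈ 0.019

Pr[flaky test harness | ¬test failure] ≈ 0.019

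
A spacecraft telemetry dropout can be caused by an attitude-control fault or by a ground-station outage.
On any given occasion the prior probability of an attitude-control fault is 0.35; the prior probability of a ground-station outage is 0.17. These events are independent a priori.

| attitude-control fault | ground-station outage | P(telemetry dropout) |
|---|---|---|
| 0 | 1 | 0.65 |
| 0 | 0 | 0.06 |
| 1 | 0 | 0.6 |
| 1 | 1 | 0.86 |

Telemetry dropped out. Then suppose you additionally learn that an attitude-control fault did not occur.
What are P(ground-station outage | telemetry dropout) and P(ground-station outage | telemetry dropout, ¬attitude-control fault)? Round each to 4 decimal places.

P(ground-station outage | telemetry dropout) ≈ 0.3731; P(ground-station outage | telemetry dropout, ¬attitude-control fault) ≈ 0.6893

P(telemetry dropout) = 0.06*0.65*0.83 + 0.65*0.65*0.17 + 0.6*0.35*0.83 + 0.86*0.35*0.17 = 0.032370 + 0.071825 + 0.174300 + 0.051170 = 0.329665
The ground-station outage-present share is 0.071825 + 0.051170 = 0.122995.
P(ground-station outage | telemetry dropout) = 0.122995 / 0.329665 ≈ 0.3731

Now also conditioning on attitude-control fault≠true:
Enumerate both values of ground-station outage and weight by the priors:
  P(telemetry dropout | ¬attitude-control fault) = 0.06×0.83 + 0.65×0.17
        = 0.049800 + 0.110500 = 0.160300
The terms with ground-station outage present sum to 0.110500, so
  P(ground-station outage | telemetry dropout, ¬attitude-control fault) = 0.110500 / 0.160300 ≈ 0.6893
With attitude-control fault excluded, ground-station outage must carry more of the explanatory weight for the telemetry dropout.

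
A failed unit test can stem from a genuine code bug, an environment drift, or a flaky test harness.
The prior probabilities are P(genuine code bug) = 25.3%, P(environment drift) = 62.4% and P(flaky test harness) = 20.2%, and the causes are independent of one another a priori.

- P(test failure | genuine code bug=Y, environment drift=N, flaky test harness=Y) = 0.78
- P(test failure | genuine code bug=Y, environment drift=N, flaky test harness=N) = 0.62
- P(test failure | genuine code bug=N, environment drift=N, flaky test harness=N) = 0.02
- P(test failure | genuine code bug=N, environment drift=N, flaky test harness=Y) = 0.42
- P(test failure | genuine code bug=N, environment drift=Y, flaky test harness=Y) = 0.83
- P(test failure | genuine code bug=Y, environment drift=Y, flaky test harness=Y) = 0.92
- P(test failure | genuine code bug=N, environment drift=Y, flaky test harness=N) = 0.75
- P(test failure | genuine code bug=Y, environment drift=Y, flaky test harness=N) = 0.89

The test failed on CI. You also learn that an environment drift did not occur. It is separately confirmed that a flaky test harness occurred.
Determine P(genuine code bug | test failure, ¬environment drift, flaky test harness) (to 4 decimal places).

P(genuine code bug | test failure, ¬environment drift, flaky test harness) ≈ 0.3861

P(test failure | ¬environment drift, flaky test harness) = 0.42×0.747 + 0.78×0.253 = 0.313740 + 0.197340 = 0.511080
Of this, 0.197340 comes from 0.78×0.253 (the genuine code bug=true cases).
Hence the posterior is 0.197340/0.511080 ≈ 0.3861.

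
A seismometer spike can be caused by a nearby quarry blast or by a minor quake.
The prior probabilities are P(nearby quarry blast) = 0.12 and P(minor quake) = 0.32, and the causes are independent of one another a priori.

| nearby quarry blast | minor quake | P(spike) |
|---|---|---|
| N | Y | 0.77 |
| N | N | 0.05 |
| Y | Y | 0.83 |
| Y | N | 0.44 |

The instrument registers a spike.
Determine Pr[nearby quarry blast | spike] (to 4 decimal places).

Sum P(spike|·) weighted by the priors over the 4 (nearby quarry blast, minor quake) configurations:
  P(spike) = 0.05×0.88×0.68 + 0.77×0.88×0.32 + 0.44×0.12×0.68 + 0.83×0.12×0.32
        = 0.029920 + 0.216832 + 0.035904 + 0.031872 = 0.314528
Keeping only the nearby quarry blast-present terms gives 0.067776, so
  P(nearby quarry blast | spike) = 0.067776 / 0.314528 ≈ 0.2155

Pr[nearby quarry blast | spike] ≈ 0.2155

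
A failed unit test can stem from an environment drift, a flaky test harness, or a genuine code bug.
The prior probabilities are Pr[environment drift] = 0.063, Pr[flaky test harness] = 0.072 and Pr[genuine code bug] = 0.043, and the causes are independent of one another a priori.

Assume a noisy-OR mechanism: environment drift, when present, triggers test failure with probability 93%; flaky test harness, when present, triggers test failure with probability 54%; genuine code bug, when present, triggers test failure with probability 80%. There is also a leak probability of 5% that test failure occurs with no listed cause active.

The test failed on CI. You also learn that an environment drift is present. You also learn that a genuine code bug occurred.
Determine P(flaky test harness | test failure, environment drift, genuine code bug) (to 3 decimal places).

P(flaky test harness | test failure, environment drift, genuine code bug) ≈ 0.072

Under noisy-OR, P(test failure | causes) = 1 − (1−0.05)·∏(1−qᵢ) over the active causes.
P(test failure | environment drift, genuine code bug) = 0.9867*0.928 + 0.993882*0.072 = 0.915658 + 0.071560 = 0.987218
The flaky test harness-present share is 0.993882*0.072 = 0.071560.
P(flaky test harness | test failure, environment drift, genuine code bug) = 0.071560 / 0.987218 ≈ 0.072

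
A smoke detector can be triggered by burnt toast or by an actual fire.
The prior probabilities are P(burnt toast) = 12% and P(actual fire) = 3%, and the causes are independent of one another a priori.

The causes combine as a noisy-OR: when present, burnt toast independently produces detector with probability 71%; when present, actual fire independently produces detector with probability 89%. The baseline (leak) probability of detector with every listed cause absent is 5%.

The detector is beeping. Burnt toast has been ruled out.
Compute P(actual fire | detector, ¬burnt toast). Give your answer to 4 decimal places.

Under noisy-OR, P(detector | causes) = 1 − (1−0.05)·∏(1−qᵢ) over the active causes.
P(detector | ¬burnt toast) = 0.05×0.97 + 0.8955×0.03 = 0.048500 + 0.026865 = 0.075365
Restricting to configurations with actual fire present: 0.8955×0.03 = 0.026865.
So P(actual fire | detector, ¬burnt toast) = 0.026865/0.075365 ≈ 0.3565.

P(actual fire | detector, ¬burnt toast) ≈ 0.3565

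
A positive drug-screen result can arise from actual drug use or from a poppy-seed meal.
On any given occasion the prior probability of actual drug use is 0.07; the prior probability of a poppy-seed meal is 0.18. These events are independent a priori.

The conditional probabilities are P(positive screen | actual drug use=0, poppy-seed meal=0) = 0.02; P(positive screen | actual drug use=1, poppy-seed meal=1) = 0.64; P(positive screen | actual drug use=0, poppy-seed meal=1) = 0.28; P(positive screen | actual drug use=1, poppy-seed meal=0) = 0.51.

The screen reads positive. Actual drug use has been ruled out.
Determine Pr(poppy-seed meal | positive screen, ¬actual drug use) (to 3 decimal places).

Numerator (weight on configurations with poppy-seed meal): 0.28·0.18 = 0.050400
Denominator P(positive screen | ¬actual drug use): 0.02·0.82 + 0.28·0.18 = 0.066800
P(poppy-seed meal | positive screen, ¬actual drug use) = 0.050400/0.066800 ≈ 0.754

Pr(poppy-seed meal | positive screen, ¬actual drug use) ≈ 0.754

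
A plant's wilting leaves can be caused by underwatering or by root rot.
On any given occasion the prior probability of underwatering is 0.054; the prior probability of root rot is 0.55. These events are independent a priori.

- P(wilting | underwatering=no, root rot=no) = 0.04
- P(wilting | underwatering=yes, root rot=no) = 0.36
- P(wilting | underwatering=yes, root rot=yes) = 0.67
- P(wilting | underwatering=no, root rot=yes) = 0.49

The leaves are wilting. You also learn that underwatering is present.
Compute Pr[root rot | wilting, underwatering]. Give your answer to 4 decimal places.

P(wilting | underwatering) = 0.36×0.45 + 0.67×0.55 = 0.162000 + 0.368500 = 0.530500
The root rot-present share is 0.67×0.55 = 0.368500.
P(root rot | wilting, underwatering) = 0.368500 / 0.530500 ≈ 0.6946

Pr[root rot | wilting, underwatering] ≈ 0.6946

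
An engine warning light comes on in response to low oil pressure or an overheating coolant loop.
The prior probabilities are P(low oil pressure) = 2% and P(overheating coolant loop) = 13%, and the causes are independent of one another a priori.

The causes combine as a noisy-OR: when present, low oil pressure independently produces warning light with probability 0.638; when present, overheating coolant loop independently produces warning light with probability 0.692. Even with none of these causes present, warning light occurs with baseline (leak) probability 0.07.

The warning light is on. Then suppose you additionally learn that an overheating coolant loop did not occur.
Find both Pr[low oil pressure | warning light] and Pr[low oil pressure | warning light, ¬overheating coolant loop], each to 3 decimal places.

Under noisy-OR, P(warning light | causes) = 1 − (1−0.07)·∏(1−qᵢ) over the active causes.
P(warning light) = 0.07·0.98·0.87 + 0.71356·0.98·0.13 + 0.66334·0.02·0.87 + 0.896309·0.02·0.13 = 0.059682 + 0.090908 + 0.011542 + 0.002330 = 0.164462
Restricting to configurations with low oil pressure present: 0.011542 + 0.002330 = 0.013872.
P(low oil pressure | warning light) = 0.013872 / 0.164462 ≈ 0.084

Now condition on the additional information:
P(warning light | ¬overheating coolant loop) = 0.07×0.98 + 0.66334×0.02 = 0.068600 + 0.013267 = 0.081867
Of this, 0.013267 comes from 0.66334×0.02 (the low oil pressure=true cases).
P(low oil pressure | warning light, ¬overheating coolant loop) = 0.013267 / 0.081867 ≈ 0.162
Ruling out overheating coolant loop raises the posterior on low oil pressure — the flip side of explaining away.

Pr[low oil pressure | warning light] ≈ 0.084; Pr[low oil pressure | warning light, ¬overheating coolant loop] ≈ 0.162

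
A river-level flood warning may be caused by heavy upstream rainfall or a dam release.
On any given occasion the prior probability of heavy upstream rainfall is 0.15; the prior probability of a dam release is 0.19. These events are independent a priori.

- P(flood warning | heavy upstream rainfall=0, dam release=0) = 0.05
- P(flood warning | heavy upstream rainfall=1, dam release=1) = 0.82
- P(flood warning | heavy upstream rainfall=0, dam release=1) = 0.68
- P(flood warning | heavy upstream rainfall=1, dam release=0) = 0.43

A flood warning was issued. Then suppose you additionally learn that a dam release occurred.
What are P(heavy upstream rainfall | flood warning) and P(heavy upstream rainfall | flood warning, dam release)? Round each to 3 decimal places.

P(heavy upstream rainfall | flood warning) ≈ 0.344; P(heavy upstream rainfall | flood warning, dam release) ≈ 0.175

By total probability over the 4 (heavy upstream rainfall, dam release) configurations:
  P(flood warning) = 0.05·0.85·0.81 + 0.68·0.85·0.19 + 0.43·0.15·0.81 + 0.82·0.15·0.19
        = 0.034425 + 0.109820 + 0.052245 + 0.023370 = 0.219860
The terms with heavy upstream rainfall present sum to 0.075615, so
  P(heavy upstream rainfall | flood warning) = 0.075615 / 0.219860 ≈ 0.344

Now condition on the additional information:
P(flood warning | dam release) = 0.68·0.85 + 0.82·0.15 = 0.578000 + 0.123000 = 0.701000
Restricting to configurations with heavy upstream rainfall present: 0.82·0.15 = 0.123000.
P(heavy upstream rainfall | flood warning, dam release) = 0.123000 / 0.701000 ≈ 0.175
— dam release explains away the evidence for heavy upstream rainfall.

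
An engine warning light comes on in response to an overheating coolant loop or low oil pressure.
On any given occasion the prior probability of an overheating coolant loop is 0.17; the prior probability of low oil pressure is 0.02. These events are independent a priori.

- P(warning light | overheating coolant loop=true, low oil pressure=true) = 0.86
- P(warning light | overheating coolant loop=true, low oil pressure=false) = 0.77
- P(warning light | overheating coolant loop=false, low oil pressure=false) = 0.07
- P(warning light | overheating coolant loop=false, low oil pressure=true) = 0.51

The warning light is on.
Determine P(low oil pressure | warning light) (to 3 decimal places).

P(low oil pressure | warning light) ≈ 0.058

P(warning light) = 0.07·0.83·0.98 + 0.51·0.83·0.02 + 0.77·0.17·0.98 + 0.86·0.17·0.02 = 0.056938 + 0.008466 + 0.128282 + 0.002924 = 0.196610
Of this, 0.011390 comes from 0.008466 + 0.002924 (the low oil pressure=true cases).
So P(low oil pressure | warning light) = 0.011390/0.196610 ≈ 0.058.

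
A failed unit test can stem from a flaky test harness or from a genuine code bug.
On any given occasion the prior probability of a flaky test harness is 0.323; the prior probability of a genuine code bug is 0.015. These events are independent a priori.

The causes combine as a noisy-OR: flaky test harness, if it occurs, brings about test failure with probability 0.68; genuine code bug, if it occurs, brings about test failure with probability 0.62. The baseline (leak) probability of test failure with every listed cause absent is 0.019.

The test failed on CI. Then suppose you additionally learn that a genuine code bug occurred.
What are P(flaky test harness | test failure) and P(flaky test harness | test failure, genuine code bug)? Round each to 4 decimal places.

P(flaky test harness | test failure) ≈ 0.9212; P(flaky test harness | test failure, genuine code bug) ≈ 0.4012

Under noisy-OR, P(test failure | causes) = 1 − (1−0.019)·∏(1−qᵢ) over the active causes.
Enumerate the 4 (flaky test harness, genuine code bug) configurations and weight by the priors:
  P(test failure) = 0.019·0.677·0.985 + 0.62722·0.677·0.015 + 0.68608·0.323·0.985 + 0.88071·0.323·0.015
        = 0.012670 + 0.006369 + 0.218280 + 0.004267 = 0.241586
Keeping only the flaky test harness-present terms gives 0.222547, so
  P(flaky test harness | test failure) = 0.222547 / 0.241586 ≈ 0.9212

With the extra evidence:
P(test failure | genuine code bug) = 0.62722·0.677 + 0.88071·0.323 = 0.424628 + 0.284469 = 0.709097
Restricting to configurations with flaky test harness present: 0.88071·0.323 = 0.284469.
So P(flaky test harness | test failure, genuine code bug) = 0.284469/0.709097 ≈ 0.4012.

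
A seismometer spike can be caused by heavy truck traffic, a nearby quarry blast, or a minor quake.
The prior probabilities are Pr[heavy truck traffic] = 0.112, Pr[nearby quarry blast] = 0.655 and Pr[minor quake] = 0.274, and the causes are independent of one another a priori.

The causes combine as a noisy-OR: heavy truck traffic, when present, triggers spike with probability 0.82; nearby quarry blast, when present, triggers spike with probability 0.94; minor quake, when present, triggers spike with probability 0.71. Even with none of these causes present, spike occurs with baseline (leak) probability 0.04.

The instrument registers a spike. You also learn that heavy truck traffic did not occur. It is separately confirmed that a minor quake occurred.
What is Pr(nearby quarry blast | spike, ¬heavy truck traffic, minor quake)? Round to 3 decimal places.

Under noisy-OR, P(spike | causes) = 1 − (1−0.04)·∏(1−qᵢ) over the active causes.
Sum P(spike|·) weighted by the priors over both values of nearby quarry blast:
  P(spike | ¬heavy truck traffic, minor quake) = 0.7216·0.345 + 0.983296·0.655
        = 0.248952 + 0.644059 = 0.893011
The terms with nearby quarry blast present sum to 0.644059, so
  P(nearby quarry blast | spike, ¬heavy truck traffic, minor quake) = 0.644059 / 0.893011 ≈ 0.721

Pr(nearby quarry blast | spike, ¬heavy truck traffic, minor quake) ≈ 0.721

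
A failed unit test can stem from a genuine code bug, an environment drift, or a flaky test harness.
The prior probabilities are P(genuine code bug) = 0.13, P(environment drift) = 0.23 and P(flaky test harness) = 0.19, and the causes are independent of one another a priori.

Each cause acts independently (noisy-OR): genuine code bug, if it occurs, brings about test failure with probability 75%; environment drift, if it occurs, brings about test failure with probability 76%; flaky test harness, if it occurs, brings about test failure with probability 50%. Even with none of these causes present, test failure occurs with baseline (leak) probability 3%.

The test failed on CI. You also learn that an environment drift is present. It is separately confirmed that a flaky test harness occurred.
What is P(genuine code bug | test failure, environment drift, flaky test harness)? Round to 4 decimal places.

Under noisy-OR, P(test failure | causes) = 1 − (1−0.03)·∏(1−qᵢ) over the active causes.
P(test failure | environment drift, flaky test harness) = 0.8836·0.87 + 0.9709·0.13 = 0.768732 + 0.126217 = 0.894949
Restricting to configurations with genuine code bug present: 0.9709·0.13 = 0.126217.
So P(genuine code bug | test failure, environment drift, flaky test harness) = 0.126217/0.894949 ≈ 0.1410.

P(genuine code bug | test failure, environment drift, flaky test harness) ≈ 0.1410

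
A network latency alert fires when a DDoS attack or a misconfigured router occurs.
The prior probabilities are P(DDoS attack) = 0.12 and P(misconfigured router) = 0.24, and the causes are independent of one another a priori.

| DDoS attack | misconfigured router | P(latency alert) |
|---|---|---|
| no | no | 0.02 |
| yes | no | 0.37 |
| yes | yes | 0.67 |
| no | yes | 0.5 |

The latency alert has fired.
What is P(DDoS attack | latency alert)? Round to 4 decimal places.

P(DDoS attack | latency alert) ≈ 0.3083

By total probability over the 4 (DDoS attack, misconfigured router) configurations:
  P(latency alert) = 0.02*0.88*0.76 + 0.5*0.88*0.24 + 0.37*0.12*0.76 + 0.67*0.12*0.24
        = 0.013376 + 0.105600 + 0.033744 + 0.019296 = 0.172016
The terms with DDoS attack present sum to 0.053040, so
  P(DDoS attack | latency alert) = 0.053040 / 0.172016 ≈ 0.3083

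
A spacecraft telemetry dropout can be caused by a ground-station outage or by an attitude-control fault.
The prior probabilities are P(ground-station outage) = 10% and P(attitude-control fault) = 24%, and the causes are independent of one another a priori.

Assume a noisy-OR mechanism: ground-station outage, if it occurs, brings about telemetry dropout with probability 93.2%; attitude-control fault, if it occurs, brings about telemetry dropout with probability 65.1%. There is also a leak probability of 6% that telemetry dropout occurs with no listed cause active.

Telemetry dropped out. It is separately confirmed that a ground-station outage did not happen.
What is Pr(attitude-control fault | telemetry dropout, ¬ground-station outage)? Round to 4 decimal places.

Pr(attitude-control fault | telemetry dropout, ¬ground-station outage) ≈ 0.7796

Under noisy-OR, P(telemetry dropout | causes) = 1 − (1−0.06)·∏(1−qᵢ) over the active causes.
P(telemetry dropout | ¬ground-station outage) = 0.06·0.76 + 0.67194·0.24 = 0.045600 + 0.161266 = 0.206866
The attitude-control fault-present share is 0.67194·0.24 = 0.161266.
P(attitude-control fault | telemetry dropout, ¬ground-station outage) = 0.161266 / 0.206866 ≈ 0.7796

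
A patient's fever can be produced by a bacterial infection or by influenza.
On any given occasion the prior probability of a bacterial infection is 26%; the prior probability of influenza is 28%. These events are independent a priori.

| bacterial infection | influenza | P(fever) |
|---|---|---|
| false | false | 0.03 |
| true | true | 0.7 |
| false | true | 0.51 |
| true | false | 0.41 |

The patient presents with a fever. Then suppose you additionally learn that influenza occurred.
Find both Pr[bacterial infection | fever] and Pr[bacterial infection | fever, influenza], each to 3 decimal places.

Enumerate the 4 (bacterial infection, influenza) configurations and weight by the priors:
  P(fever) = 0.03·0.74·0.72 + 0.51·0.74·0.28 + 0.41·0.26·0.72 + 0.7·0.26·0.28
        = 0.015984 + 0.105672 + 0.076752 + 0.050960 = 0.249368
Configurations with bacterial infection contribute 0.127712, so
  P(bacterial infection | fever) = 0.127712 / 0.249368 ≈ 0.512

With the extra evidence:
For the numerator, keep only bacterial infection=true terms: 0.7×0.26 = 0.182000
The normalizing constant is 0.51×0.74 + 0.7×0.26 = 0.559400
P(bacterial infection | fever, influenza) = 0.182000/0.559400 ≈ 0.325

Pr[bacterial infection | fever] ≈ 0.512; Pr[bacterial infection | fever, influenza] ≈ 0.325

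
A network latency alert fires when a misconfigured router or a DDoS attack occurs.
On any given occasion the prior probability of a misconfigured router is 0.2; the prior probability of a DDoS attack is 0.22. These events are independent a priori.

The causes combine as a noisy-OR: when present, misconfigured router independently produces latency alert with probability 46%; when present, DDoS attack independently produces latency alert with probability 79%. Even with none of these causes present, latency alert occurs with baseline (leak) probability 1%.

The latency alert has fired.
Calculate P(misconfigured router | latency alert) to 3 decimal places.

Under noisy-OR, P(latency alert | causes) = 1 − (1−0.01)·∏(1−qᵢ) over the active causes.
Sum P(latency alert|·) weighted by the priors over the 4 (misconfigured router, DDoS attack) configurations:
  P(latency alert) = 0.01*0.8*0.78 + 0.7921*0.8*0.22 + 0.4654*0.2*0.78 + 0.887734*0.2*0.22
        = 0.006240 + 0.139410 + 0.072602 + 0.039060 = 0.257312
The terms with misconfigured router present sum to 0.111662, so
  P(misconfigured router | latency alert) = 0.111662 / 0.257312 ≈ 0.434

P(misconfigured router | latency alert) ≈ 0.434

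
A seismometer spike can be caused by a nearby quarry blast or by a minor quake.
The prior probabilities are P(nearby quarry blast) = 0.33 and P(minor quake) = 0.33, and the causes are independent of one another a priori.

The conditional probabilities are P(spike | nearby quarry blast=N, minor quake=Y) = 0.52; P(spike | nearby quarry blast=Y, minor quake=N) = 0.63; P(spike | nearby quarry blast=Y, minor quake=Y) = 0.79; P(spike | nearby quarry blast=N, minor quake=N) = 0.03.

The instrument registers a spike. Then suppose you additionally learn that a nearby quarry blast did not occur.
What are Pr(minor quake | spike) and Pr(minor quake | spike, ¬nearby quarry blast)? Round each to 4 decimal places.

By total probability over the 4 (nearby quarry blast, minor quake) configurations:
  P(spike) = 0.03*0.67*0.67 + 0.52*0.67*0.33 + 0.63*0.33*0.67 + 0.79*0.33*0.33
        = 0.013467 + 0.114972 + 0.139293 + 0.086031 = 0.353763
The terms with minor quake present sum to 0.201003, so
  P(minor quake | spike) = 0.201003 / 0.353763 ≈ 0.5682

With the extra evidence:
Numerator (weight on configurations with minor quake): 0.52×0.33 = 0.171600
Normalizer over all consistent configurations: 0.03×0.67 + 0.52×0.33 = 0.191700
P(minor quake | spike, ¬nearby quarry blast) = 0.171600/0.191700 ≈ 0.8951
Ruling out nearby quarry blast raises the posterior on minor quake — the flip side of explaining away.

Pr(minor quake | spike) ≈ 0.5682; Pr(minor quake | spike, ¬nearby quarry blast) ≈ 0.8951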